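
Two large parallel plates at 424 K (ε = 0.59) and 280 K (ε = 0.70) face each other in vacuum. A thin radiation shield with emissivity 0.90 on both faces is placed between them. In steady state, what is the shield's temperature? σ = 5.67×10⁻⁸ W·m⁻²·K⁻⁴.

In steady state the net flux on the hot side equals that on the cold side.
σ(T₁⁴−T_s⁴)/D₁ = σ(T_s⁴−T₂⁴)/D₂, with D₁ = 1/ε₁+1/ε_s−1 = 1.806, D₂ = 1/ε_s+1/ε₂−1 = 1.540.
Solve for T_s⁴: T_s⁴ = (D₂·T₁⁴ + D₁·T₂⁴)/(D₁+D₂) = 1.819×10¹⁰ K⁴.

T_s ≈ 367 K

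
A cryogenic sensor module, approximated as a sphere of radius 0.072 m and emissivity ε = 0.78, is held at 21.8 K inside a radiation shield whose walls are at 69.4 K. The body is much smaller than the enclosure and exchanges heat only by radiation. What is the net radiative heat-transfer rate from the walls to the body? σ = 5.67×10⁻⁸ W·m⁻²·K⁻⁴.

For a small grey body in a large enclosure: P_net = εσA(T_body⁴ − T_wall⁴).
A = 4πr² = 0.06514 m²; T_body⁴ − T_wall⁴ = 2.259×10⁵ − 2.320×10⁷ = -2.297×10⁷ K⁴.
|P_net| = 0.78·5.67×10⁻⁸·0.06514·2.297×10⁷.

P_net ≈ 0.0662 W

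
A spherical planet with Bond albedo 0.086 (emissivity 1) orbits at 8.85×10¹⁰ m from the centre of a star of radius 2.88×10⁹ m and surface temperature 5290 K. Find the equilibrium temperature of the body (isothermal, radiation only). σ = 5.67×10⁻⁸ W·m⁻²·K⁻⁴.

T ≈ 660 K

The star's surface emits σT_*⁴; at distance d the flux is S = σT_*⁴(R_*/d)².
S = 5.67×10⁻⁸·(5290)⁴·(2.88×10⁹/8.85×10¹⁰)² = 47020 W/m².
For an isothermal sphere T⁴ = (1−a)S/(4σ) = 1.895×10¹¹ K⁴.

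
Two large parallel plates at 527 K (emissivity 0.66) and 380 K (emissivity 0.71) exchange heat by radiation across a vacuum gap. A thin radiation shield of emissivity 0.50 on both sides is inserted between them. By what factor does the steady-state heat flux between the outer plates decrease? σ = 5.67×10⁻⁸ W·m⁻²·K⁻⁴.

factor ≈ 2.56

Without shield: q₀ = σΔ(T⁴)/(1/ε₁+1/ε₂−1) with denominator 1.924.
With shield the two gaps are in series; the resistances add: (1/ε₁+1/ε_s−1)+(1/ε_s+1/ε₂−1) = 2.515+2.408 = 4.924.
Heat-flux ratio q₀/q = 4.924/1.924.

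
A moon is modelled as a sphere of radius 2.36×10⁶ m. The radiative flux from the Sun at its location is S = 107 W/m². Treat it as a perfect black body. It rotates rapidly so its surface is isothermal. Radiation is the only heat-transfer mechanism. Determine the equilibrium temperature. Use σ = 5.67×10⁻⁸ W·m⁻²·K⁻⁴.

T ≈ 147 K

At equilibrium, absorbed power = emitted power.
Absorbing cross-section = πr² = 1.750×10¹³ m²; emitting surface = 4πr² = 6.999×10¹³ m² (ratio 4).
S·A_cross = εσ·A_surf·T⁴  ⇒  T⁴ = S/(4σ).
T⁴ = 1.00·107/(4·5.67×10⁻⁸) = 4.718×10⁸ K⁴.
T = (4.718×10⁸)^(1/4).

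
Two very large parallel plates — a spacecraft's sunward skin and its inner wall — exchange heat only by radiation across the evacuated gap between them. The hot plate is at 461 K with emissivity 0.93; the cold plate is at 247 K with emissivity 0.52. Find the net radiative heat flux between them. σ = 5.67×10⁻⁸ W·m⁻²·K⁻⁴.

q ≈ 1180 W/m²

For two infinite grey parallel plates, q = σ(T₁⁴ − T₂⁴)/(1/ε₁ + 1/ε₂ − 1).
T₁⁴ − T₂⁴ = 4.517×10¹⁰ − 3.722×10⁹ = 4.144×10¹⁰ K⁴.
1/ε₁ + 1/ε₂ − 1 = 1.075 + 1.923 − 1 = 1.998.
q = 5.67×10⁻⁸ × 4.144×10¹⁰ / 1.998.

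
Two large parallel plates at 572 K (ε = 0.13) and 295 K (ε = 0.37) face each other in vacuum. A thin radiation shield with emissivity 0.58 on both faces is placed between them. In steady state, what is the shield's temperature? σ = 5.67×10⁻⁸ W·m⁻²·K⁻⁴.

T_s ≈ 437 K

In steady state the net flux on the hot side equals that on the cold side.
σ(T₁⁴−T_s⁴)/D₁ = σ(T_s⁴−T₂⁴)/D₂, with D₁ = 1/ε₁+1/ε_s−1 = 8.416, D₂ = 1/ε_s+1/ε₂−1 = 3.427.
Solve for T_s⁴: T_s⁴ = (D₂·T₁⁴ + D₁·T₂⁴)/(D₁+D₂) = 3.636×10¹⁰ K⁴.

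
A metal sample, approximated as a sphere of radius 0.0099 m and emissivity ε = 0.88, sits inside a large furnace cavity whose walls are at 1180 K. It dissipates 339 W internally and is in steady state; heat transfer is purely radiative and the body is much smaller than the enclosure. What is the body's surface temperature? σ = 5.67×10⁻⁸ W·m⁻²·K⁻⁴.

T ≈ 1650 K

For a small grey body in a large enclosure, net radiated power = εσA(T⁴ − T_w⁴).
Steady state: P = εσA(T⁴ − T_w⁴) with A = 4πr² = 0.001232 m².
T⁴ = P/(εσA) + T_w⁴ = 339/(0.88·5.67×10⁻⁸·0.001232) + (1180)⁴
    = 5.516×10¹² + 1.939×10¹² = 7.455×10¹² K⁴.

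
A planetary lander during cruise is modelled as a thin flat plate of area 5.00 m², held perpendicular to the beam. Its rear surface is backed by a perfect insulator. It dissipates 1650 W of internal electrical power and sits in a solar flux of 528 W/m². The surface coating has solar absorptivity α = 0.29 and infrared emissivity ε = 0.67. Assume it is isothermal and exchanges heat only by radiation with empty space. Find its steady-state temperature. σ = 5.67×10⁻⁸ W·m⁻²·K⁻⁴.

T ≈ 336 K

At steady state, absorbed solar power + internal power = radiated power.
Absorbed: α·S·A_cross = 0.29·528·5.000 = 765.6 W (cross-section A).
Total input = 765.6 + 1650 = 2416 W.
Radiated: εσ·A_surf·T⁴ with A_surf = A = 5.000 m².
T⁴ = 2416/(0.67·5.67×10⁻⁸·5.000) = 1.272×10¹⁰ K⁴.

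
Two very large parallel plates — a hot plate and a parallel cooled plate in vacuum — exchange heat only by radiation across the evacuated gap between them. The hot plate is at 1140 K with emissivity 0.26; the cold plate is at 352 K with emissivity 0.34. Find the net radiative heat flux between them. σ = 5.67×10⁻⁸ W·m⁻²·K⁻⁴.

q ≈ 16400 W/m²

For two infinite grey parallel plates, q = σ(T₁⁴ − T₂⁴)/(1/ε₁ + 1/ε₂ − 1).
T₁⁴ − T₂⁴ = 1.689×10¹² − 1.535×10¹⁰ = 1.674×10¹² K⁴.
1/ε₁ + 1/ε₂ − 1 = 3.846 + 2.941 − 1 = 5.787.
q = 5.67×10⁻⁸ × 1.674×10¹² / 5.787.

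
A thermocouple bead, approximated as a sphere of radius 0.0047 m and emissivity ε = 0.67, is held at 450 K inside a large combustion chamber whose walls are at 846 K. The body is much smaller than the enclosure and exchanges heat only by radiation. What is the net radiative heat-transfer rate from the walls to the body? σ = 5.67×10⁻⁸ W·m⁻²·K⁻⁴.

P_net ≈ 4.97 W

For a small grey body in a large enclosure: P_net = εσA(T_body⁴ − T_wall⁴).
A = 4πr² = 2.776×10⁻⁴ m²; T_body⁴ − T_wall⁴ = 4.101×10¹⁰ − 5.122×10¹¹ = -4.712×10¹¹ K⁴.
|P_net| = 0.67·5.67×10⁻⁸·2.776×10⁻⁴·4.712×10¹¹.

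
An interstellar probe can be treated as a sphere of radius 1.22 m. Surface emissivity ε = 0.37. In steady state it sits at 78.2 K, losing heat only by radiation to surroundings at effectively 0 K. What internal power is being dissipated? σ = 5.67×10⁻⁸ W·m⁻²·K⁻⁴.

Steady state: P = εσA T⁴.
A = 4πr² = 18.70 m²; T⁴ = (78.2)⁴ = 3.740×10⁷ K⁴.
P = 0.37 × 5.67×10⁻⁸ × 18.70 × 3.740×10⁷.

P ≈ 14.7 W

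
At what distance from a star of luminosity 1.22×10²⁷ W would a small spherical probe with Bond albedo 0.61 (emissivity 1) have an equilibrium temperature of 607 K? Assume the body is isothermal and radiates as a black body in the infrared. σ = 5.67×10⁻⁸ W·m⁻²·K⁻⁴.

d ≈ 3.51×10¹⁰ m

For an isothermal black-emitting sphere, (1−a)S·πr² = σ·4πr²·T⁴ ⇒ S = 4σT⁴/(1−a).
S = 4·5.67×10⁻⁸·(607)⁴/0.390 = 78950 W/m².
Flux falls as S = L/(4πd²), so d = √(L/(4πS)) = √(1.22×10²⁷/(4π·78950)).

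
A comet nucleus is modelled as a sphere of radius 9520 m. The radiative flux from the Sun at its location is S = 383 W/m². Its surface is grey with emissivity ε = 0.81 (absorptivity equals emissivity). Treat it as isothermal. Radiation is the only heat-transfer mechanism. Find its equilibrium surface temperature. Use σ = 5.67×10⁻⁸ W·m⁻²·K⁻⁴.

At equilibrium, absorbed power = emitted power.
Absorbing cross-section = πr² = 2.847×10⁸ m²; emitting surface = 4πr² = 1.139×10⁹ m² (ratio 4).
εS·A_cross = εσ·A_surf·T⁴  ⇒  T⁴ = S/(4σ)   (ε cancels).
T⁴ = 383/(4·5.67×10⁻⁸) = 1.689×10⁹ K⁴.
T = (1.689×10⁹)^(1/4).

T ≈ 203 K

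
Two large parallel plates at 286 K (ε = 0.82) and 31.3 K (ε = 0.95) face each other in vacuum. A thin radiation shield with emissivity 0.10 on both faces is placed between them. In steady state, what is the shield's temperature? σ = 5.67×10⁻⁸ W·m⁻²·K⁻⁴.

T_s ≈ 240 K

In steady state the net flux on the hot side equals that on the cold side.
σ(T₁⁴−T_s⁴)/D₁ = σ(T_s⁴−T₂⁴)/D₂, with D₁ = 1/ε₁+1/ε_s−1 = 10.22, D₂ = 1/ε_s+1/ε₂−1 = 10.05.
Solve for T_s⁴: T_s⁴ = (D₂·T₁⁴ + D₁·T₂⁴)/(D₁+D₂) = 3.318×10⁹ K⁴.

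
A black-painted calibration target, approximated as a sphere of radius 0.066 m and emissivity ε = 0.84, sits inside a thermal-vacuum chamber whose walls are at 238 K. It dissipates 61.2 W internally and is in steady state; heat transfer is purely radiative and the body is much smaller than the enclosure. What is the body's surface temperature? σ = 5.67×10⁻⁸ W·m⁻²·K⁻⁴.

For a small grey body in a large enclosure, net radiated power = εσA(T⁴ − T_w⁴).
Steady state: P = εσA(T⁴ − T_w⁴) with A = 4πr² = 0.05474 m².
T⁴ = P/(εσA) + T_w⁴ = 61.2/(0.84·5.67×10⁻⁸·0.05474) + (238)⁴
    = 2.347×10¹⁰ + 3.209×10⁹ = 2.668×10¹⁰ K⁴.

T ≈ 404 K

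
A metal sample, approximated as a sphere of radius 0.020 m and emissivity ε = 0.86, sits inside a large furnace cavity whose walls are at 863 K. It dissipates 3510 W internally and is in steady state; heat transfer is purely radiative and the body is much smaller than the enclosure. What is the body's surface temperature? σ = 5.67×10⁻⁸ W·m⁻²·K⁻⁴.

For a small grey body in a large enclosure, net radiated power = εσA(T⁴ − T_w⁴).
Steady state: P = εσA(T⁴ − T_w⁴) with A = 4πr² = 0.005027 m².
T⁴ = P/(εσA) + T_w⁴ = 3510/(0.86·5.67×10⁻⁸·0.005027) + (863)⁴
    = 1.432×10¹³ + 5.547×10¹¹ = 1.488×10¹³ K⁴.

T ≈ 1960 K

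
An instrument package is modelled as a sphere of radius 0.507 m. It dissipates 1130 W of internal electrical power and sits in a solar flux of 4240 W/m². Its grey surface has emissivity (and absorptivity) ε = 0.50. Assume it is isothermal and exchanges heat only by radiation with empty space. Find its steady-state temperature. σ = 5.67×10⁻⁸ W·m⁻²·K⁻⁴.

T ≈ 420 K

At steady state, absorbed solar power + internal power = radiated power.
Absorbed: α·S·A_cross = 0.50·4240·0.8075 = 1712 W (cross-section πr²).
Total input = 1712 + 1130 = 2842 W.
Radiated: εσ·A_surf·T⁴ with A_surf = 4πr² = 3.230 m².
T⁴ = 2842/(0.50·5.67×10⁻⁸·3.230) = 3.103×10¹⁰ K⁴.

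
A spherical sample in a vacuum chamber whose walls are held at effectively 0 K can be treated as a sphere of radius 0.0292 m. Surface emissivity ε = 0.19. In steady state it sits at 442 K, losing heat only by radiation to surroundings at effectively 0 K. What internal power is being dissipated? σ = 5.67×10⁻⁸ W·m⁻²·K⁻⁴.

Steady state: P = εσA T⁴.
A = 4πr² = 0.01071 m²; T⁴ = (442)⁴ = 3.817×10¹⁰ K⁴.
P = 0.19 × 5.67×10⁻⁸ × 0.01071 × 3.817×10¹⁰.

P ≈ 4.41 W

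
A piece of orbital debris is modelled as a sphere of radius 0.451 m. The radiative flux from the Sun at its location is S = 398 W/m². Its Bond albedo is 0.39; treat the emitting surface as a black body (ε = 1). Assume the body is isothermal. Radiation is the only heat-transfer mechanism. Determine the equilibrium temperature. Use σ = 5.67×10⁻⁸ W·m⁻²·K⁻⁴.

At equilibrium, absorbed power = emitted power.
Absorbing cross-section = πr² = 0.6390 m²; emitting surface = 4πr² = 2.556 m² (ratio 4).
(1−a)S·A_cross = εσ·A_surf·T⁴  ⇒  T⁴ = (1−a)S/(4σ).
T⁴ = 0.610·398/(4·5.67×10⁻⁸) = 1.070×10⁹ K⁴.
T = (1.070×10⁹)^(1/4).

T ≈ 181 K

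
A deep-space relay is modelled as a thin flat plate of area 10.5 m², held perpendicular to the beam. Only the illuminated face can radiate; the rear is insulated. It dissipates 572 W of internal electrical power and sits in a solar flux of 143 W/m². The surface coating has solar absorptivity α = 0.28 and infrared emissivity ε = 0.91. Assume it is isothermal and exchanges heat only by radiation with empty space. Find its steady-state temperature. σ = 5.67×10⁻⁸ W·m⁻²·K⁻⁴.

At steady state, absorbed solar power + internal power = radiated power.
Absorbed: α·S·A_cross = 0.28·143·10.50 = 420.4 W (cross-section A).
Total input = 420.4 + 572 = 992.4 W.
Radiated: εσ·A_surf·T⁴ with A_surf = A = 10.50 m².
T⁴ = 992.4/(0.91·5.67×10⁻⁸·10.50) = 1.832×10⁹ K⁴.

T ≈ 207 K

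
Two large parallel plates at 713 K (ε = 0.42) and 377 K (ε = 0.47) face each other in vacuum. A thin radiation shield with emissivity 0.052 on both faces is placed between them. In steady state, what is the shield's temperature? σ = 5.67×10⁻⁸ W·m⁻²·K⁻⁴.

T_s ≈ 610 K

In steady state the net flux on the hot side equals that on the cold side.
σ(T₁⁴−T_s⁴)/D₁ = σ(T_s⁴−T₂⁴)/D₂, with D₁ = 1/ε₁+1/ε_s−1 = 20.61, D₂ = 1/ε_s+1/ε₂−1 = 20.36.
Solve for T_s⁴: T_s⁴ = (D₂·T₁⁴ + D₁·T₂⁴)/(D₁+D₂) = 1.386×10¹¹ K⁴.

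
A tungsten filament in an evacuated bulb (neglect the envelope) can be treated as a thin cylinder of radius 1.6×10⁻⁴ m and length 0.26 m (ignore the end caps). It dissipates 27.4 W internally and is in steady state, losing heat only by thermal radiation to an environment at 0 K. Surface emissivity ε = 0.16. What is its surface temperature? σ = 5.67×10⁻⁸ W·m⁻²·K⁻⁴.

T ≈ 1840 K

Steady state: internal power = radiated power, P = εσA T⁴.
Radiating area A = 2πrL = 2.614×10⁻⁴ m².
T⁴ = P/(εσA) = 27.4/(0.16·5.67×10⁻⁸·2.614×10⁻⁴) = 1.156×10¹³ K⁴.
T = (1.156×10¹³)^(1/4).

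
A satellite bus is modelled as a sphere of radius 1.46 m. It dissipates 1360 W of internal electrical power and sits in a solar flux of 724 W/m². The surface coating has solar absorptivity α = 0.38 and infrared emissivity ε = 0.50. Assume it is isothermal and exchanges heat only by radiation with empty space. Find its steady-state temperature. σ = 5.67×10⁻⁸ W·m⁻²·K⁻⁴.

At steady state, absorbed solar power + internal power = radiated power.
Absorbed: α·S·A_cross = 0.38·724·6.697 = 1842 W (cross-section πr²).
Total input = 1842 + 1360 = 3202 W.
Radiated: εσ·A_surf·T⁴ with A_surf = 4πr² = 26.79 m².
T⁴ = 3202/(0.50·5.67×10⁻⁸·26.79) = 4.217×10⁹ K⁴.

T ≈ 255 K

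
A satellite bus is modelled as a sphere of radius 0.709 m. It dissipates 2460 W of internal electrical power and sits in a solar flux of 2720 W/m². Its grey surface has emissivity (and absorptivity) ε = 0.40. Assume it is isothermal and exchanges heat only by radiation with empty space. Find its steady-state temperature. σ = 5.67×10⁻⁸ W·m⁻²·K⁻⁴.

T ≈ 413 K

At steady state, absorbed solar power + internal power = radiated power.
Absorbed: α·S·A_cross = 0.40·2720·1.579 = 1718 W (cross-section πr²).
Total input = 1718 + 2460 = 4178 W.
Radiated: εσ·A_surf·T⁴ with A_surf = 4πr² = 6.317 m².
T⁴ = 4178/(0.40·5.67×10⁻⁸·6.317) = 2.916×10¹⁰ K⁴.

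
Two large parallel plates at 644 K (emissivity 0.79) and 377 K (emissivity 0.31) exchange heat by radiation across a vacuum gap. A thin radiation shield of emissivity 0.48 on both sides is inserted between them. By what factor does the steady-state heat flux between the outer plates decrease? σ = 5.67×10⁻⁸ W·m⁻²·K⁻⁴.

factor ≈ 1.91

Without shield: q₀ = σΔ(T⁴)/(1/ε₁+1/ε₂−1) with denominator 3.492.
With shield the two gaps are in series; the resistances add: (1/ε₁+1/ε_s−1)+(1/ε_s+1/ε₂−1) = 2.349+4.309 = 6.658.
Heat-flux ratio q₀/q = 6.658/3.492.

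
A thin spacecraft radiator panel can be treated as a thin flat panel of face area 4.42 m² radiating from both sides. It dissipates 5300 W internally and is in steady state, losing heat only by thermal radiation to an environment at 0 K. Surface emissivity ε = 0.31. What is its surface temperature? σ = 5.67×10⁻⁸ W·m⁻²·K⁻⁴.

T ≈ 430 K

Steady state: internal power = radiated power, P = εσA T⁴.
Radiating area A = 2·4.42 = 8.840 m².
T⁴ = P/(εσA) = 5300/(0.31·5.67×10⁻⁸·8.840) = 3.411×10¹⁰ K⁴.
T = (3.411×10¹⁰)^(1/4).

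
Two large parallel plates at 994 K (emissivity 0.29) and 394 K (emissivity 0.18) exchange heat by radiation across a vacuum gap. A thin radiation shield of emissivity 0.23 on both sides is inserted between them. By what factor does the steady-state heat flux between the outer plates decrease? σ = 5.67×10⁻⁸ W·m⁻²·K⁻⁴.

Without shield: q₀ = σΔ(T⁴)/(1/ε₁+1/ε₂−1) with denominator 8.004.
With shield the two gaps are in series; the resistances add: (1/ε₁+1/ε_s−1)+(1/ε_s+1/ε₂−1) = 6.796+8.903 = 15.70.
Heat-flux ratio q₀/q = 15.70/8.004.

factor ≈ 1.96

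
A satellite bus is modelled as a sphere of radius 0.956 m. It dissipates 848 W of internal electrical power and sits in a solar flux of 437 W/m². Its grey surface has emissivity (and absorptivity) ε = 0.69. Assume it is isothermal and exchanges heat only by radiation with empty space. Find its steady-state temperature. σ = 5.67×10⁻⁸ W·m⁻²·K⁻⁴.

At steady state, absorbed solar power + internal power = radiated power.
Absorbed: α·S·A_cross = 0.69·437·2.871 = 865.8 W (cross-section πr²).
Total input = 865.8 + 848 = 1714 W.
Radiated: εσ·A_surf·T⁴ with A_surf = 4πr² = 11.48 m².
T⁴ = 1714/(0.69·5.67×10⁻⁸·11.48) = 3.814×10⁹ K⁴.

T ≈ 249 K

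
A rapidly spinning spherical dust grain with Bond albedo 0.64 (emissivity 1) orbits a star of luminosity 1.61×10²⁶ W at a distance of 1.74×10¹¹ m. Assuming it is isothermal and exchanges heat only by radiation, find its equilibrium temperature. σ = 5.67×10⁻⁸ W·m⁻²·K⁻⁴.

First find the stellar flux at distance d: S = L/(4πd²) = 1.61×10²⁶/(4π·(1.74×10¹¹)²) = 423.2 W/m².
For an isothermal sphere, absorbed (1−a)S·πr² = emitted σ·4πr²·T⁴, so T⁴ = (1−a)S/(4σ).
T⁴ = 0.360·423.2/(4·5.67×10⁻⁸) = 6.717×10⁸ K⁴.

T ≈ 161 K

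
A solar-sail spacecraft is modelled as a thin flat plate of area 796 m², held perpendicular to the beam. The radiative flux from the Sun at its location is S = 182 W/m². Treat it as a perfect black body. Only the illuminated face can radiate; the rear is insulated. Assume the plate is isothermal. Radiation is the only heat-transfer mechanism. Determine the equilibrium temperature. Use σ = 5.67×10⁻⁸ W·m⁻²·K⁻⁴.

At equilibrium, absorbed power = emitted power.
Absorbing cross-section = A = 796.0 m²; emitting surface = A = 796.0 m² (ratio 1).
S·A_cross = εσ·A_surf·T⁴  ⇒  T⁴ = S/(1σ).
T⁴ = 1.00·182/(1·5.67×10⁻⁸) = 3.210×10⁹ K⁴.
T = (3.210×10⁹)^(1/4).

T ≈ 238 K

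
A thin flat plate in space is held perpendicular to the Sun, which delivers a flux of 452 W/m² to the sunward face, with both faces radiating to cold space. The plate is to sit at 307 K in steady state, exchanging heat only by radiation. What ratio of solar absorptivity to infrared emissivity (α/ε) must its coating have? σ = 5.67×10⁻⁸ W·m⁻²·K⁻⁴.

Balance: αS·A = εσ·2A·T⁴ ⇒ α/ε = 2σT⁴/S.
α/ε = 2·5.67×10⁻⁸·(307)⁴/452 = 2·5.67×10⁻⁸·8.883×10⁹/452.

α/ε ≈ 2.23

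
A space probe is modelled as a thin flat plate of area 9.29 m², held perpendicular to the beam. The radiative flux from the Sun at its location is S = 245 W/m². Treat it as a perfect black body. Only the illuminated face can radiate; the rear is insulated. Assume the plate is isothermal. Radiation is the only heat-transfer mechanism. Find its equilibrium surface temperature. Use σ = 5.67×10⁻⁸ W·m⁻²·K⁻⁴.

T ≈ 256 K

At equilibrium, absorbed power = emitted power.
Absorbing cross-section = A = 9.290 m²; emitting surface = A = 9.290 m² (ratio 1).
S·A_cross = εσ·A_surf·T⁴  ⇒  T⁴ = S/(1σ).
T⁴ = 1.00·245/(1·5.67×10⁻⁸) = 4.321×10⁹ K⁴.
T = (4.321×10⁹)^(1/4).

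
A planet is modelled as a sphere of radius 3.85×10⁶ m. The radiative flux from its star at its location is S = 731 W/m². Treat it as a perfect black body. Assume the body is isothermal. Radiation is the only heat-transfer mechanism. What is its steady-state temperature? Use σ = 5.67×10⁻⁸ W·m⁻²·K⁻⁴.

T ≈ 238 K

At equilibrium, absorbed power = emitted power.
Absorbing cross-section = πr² = 4.657×10¹³ m²; emitting surface = 4πr² = 1.863×10¹⁴ m² (ratio 4).
S·A_cross = εσ·A_surf·T⁴  ⇒  T⁴ = S/(4σ).
T⁴ = 1.00·731/(4·5.67×10⁻⁸) = 3.223×10⁹ K⁴.
T = (3.223×10⁹)^(1/4).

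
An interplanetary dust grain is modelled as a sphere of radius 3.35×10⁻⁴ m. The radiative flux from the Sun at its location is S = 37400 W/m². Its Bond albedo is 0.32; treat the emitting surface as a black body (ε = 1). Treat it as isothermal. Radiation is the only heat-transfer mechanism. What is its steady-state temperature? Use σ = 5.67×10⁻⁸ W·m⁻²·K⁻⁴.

At equilibrium, absorbed power = emitted power.
Absorbing cross-section = πr² = 3.526×10⁻⁷ m²; emitting surface = 4πr² = 1.410×10⁻⁶ m² (ratio 4).
(1−a)S·A_cross = εσ·A_surf·T⁴  ⇒  T⁴ = (1−a)S/(4σ).
T⁴ = 0.680·37400/(4·5.67×10⁻⁸) = 1.121×10¹¹ K⁴.
T = (1.121×10¹¹)^(1/4).

T ≈ 579 K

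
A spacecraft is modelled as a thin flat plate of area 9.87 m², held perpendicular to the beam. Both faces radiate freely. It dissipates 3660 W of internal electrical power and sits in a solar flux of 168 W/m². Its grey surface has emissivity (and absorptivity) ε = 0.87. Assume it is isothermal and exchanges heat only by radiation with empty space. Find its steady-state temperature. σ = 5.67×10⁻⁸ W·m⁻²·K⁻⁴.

At steady state, absorbed solar power + internal power = radiated power.
Absorbed: α·S·A_cross = 0.87·168·9.870 = 1443 W (cross-section A).
Total input = 1443 + 3660 = 5103 W.
Radiated: εσ·A_surf·T⁴ with A_surf = 2A = 19.74 m².
T⁴ = 5103/(0.87·5.67×10⁻⁸·19.74) = 5.240×10⁹ K⁴.

T ≈ 269 K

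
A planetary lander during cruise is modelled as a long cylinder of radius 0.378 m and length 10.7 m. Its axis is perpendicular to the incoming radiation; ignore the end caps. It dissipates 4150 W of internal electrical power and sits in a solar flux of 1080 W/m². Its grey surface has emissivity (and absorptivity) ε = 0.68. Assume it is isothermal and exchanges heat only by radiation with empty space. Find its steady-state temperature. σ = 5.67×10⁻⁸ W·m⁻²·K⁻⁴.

T ≈ 319 K

At steady state, absorbed solar power + internal power = radiated power.
Absorbed: α·S·A_cross = 0.68·1080·8.089 = 5941 W (cross-section 2rL).
Total input = 5941 + 4150 = 10090 W.
Radiated: εσ·A_surf·T⁴ with A_surf = 2πrL = 25.41 m².
T⁴ = 10090/(0.68·5.67×10⁻⁸·25.41) = 1.030×10¹⁰ K⁴.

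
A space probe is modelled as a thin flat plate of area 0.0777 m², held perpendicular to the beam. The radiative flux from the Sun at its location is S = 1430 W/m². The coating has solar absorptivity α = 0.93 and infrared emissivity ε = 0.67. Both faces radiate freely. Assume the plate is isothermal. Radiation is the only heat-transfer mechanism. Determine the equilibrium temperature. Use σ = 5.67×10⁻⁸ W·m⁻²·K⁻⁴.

At equilibrium, absorbed power = emitted power.
Absorbing cross-section = A = 0.07770 m²; emitting surface = 2A = 0.1554 m² (ratio 2).
αS·A_cross = εσ·A_surf·T⁴  ⇒  T⁴ = αS/(ε·2σ).
T⁴ = 0.930·1430/(0.67·2·5.67×10⁻⁸) = 1.750×10¹⁰ K⁴.
T = (1.750×10¹⁰)^(1/4).

T ≈ 364 K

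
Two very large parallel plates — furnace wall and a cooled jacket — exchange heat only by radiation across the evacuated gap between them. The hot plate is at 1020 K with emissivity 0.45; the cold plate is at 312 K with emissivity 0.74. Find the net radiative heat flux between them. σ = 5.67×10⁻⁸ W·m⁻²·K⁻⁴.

For two infinite grey parallel plates, q = σ(T₁⁴ − T₂⁴)/(1/ε₁ + 1/ε₂ − 1).
T₁⁴ − T₂⁴ = 1.082×10¹² − 9.476×10⁹ = 1.073×10¹² K⁴.
1/ε₁ + 1/ε₂ − 1 = 2.222 + 1.351 − 1 = 2.574.
q = 5.67×10⁻⁸ × 1.073×10¹² / 2.574.

q ≈ 23600 W/m²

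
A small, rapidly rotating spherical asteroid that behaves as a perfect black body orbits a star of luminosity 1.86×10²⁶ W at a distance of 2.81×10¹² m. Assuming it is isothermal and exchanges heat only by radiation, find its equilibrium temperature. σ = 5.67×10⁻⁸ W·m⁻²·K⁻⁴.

T ≈ 53.6 K

First find the stellar flux at distance d: S = L/(4πd²) = 1.86×10²⁶/(4π·(2.81×10¹²)²) = 1.875 W/m².
For an isothermal sphere, absorbed (1−a)S·πr² = emitted σ·4πr²·T⁴, so T⁴ = (1−a)S/(4σ).
T⁴ = 1.00·1.875/(4·5.67×10⁻⁸) = 8.265×10⁶ K⁴.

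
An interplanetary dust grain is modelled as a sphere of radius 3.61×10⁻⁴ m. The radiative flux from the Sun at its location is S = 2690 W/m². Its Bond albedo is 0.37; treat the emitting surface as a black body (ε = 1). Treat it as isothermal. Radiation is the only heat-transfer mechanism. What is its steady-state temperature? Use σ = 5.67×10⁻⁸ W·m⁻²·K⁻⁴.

At equilibrium, absorbed power = emitted power.
Absorbing cross-section = πr² = 4.094×10⁻⁷ m²; emitting surface = 4πr² = 1.638×10⁻⁶ m² (ratio 4).
(1−a)S·A_cross = εσ·A_surf·T⁴  ⇒  T⁴ = (1−a)S/(4σ).
T⁴ = 0.630·2690/(4·5.67×10⁻⁸) = 7.472×10⁹ K⁴.
T = (7.472×10⁹)^(1/4).

T ≈ 294 K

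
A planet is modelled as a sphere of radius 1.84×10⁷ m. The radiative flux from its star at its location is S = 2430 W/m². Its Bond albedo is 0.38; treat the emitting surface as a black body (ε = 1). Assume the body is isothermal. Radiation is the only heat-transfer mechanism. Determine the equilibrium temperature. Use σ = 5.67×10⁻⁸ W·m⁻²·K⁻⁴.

At equilibrium, absorbed power = emitted power.
Absorbing cross-section = πr² = 1.064×10¹⁵ m²; emitting surface = 4πr² = 4.254×10¹⁵ m² (ratio 4).
(1−a)S·A_cross = εσ·A_surf·T⁴  ⇒  T⁴ = (1−a)S/(4σ).
T⁴ = 0.620·2430/(4·5.67×10⁻⁸) = 6.643×10⁹ K⁴.
T = (6.643×10⁹)^(1/4).

T ≈ 285 K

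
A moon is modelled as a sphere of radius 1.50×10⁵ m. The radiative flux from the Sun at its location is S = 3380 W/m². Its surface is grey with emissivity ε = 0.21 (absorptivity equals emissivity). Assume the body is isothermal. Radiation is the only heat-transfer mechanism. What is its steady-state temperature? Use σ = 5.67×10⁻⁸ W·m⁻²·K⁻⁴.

At equilibrium, absorbed power = emitted power.
Absorbing cross-section = πr² = 7.069×10¹⁰ m²; emitting surface = 4πr² = 2.827×10¹¹ m² (ratio 4).
εS·A_cross = εσ·A_surf·T⁴  ⇒  T⁴ = S/(4σ)   (ε cancels).
T⁴ = 3380/(4·5.67×10⁻⁸) = 1.490×10¹⁰ K⁴.
T = (1.490×10¹⁰)^(1/4).

T ≈ 349 K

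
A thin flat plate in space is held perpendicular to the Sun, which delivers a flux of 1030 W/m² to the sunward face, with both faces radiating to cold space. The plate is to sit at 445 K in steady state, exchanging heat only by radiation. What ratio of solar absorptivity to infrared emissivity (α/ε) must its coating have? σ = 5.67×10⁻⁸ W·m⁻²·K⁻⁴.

α/ε ≈ 4.32

Balance: αS·A = εσ·2A·T⁴ ⇒ α/ε = 2σT⁴/S.
α/ε = 2·5.67×10⁻⁸·(445)⁴/1030 = 2·5.67×10⁻⁸·3.921×10¹⁰/1030.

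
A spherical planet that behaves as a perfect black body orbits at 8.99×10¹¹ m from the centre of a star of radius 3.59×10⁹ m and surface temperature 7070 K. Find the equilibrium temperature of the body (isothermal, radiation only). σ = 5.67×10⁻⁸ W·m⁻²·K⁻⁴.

The star's surface emits σT_*⁴; at distance d the flux is S = σT_*⁴(R_*/d)².
S = 5.67×10⁻⁸·(7070)⁴·(3.59×10⁹/8.99×10¹¹)² = 2259 W/m².
For an isothermal sphere T⁴ = (1−a)S/(4σ) = 9.961×10⁹ K⁴.

T ≈ 316 K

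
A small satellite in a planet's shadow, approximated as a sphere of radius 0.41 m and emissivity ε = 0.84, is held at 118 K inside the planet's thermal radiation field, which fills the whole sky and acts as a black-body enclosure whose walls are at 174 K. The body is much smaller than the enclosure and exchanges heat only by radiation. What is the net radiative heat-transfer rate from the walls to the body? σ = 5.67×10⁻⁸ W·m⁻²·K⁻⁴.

P_net ≈ 72.7 W

For a small grey body in a large enclosure: P_net = εσA(T_body⁴ − T_wall⁴).
A = 4πr² = 2.112 m²; T_body⁴ − T_wall⁴ = 1.939×10⁸ − 9.166×10⁸ = -7.228×10⁸ K⁴.
|P_net| = 0.84·5.67×10⁻⁸·2.112·7.228×10⁸.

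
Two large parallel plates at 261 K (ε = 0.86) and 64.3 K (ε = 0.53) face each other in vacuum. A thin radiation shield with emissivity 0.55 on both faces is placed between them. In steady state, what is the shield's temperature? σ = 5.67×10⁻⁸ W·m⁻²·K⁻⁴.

In steady state the net flux on the hot side equals that on the cold side.
σ(T₁⁴−T_s⁴)/D₁ = σ(T_s⁴−T₂⁴)/D₂, with D₁ = 1/ε₁+1/ε_s−1 = 1.981, D₂ = 1/ε_s+1/ε₂−1 = 2.705.
Solve for T_s⁴: T_s⁴ = (D₂·T₁⁴ + D₁·T₂⁴)/(D₁+D₂) = 2.686×10⁹ K⁴.

T_s ≈ 228 K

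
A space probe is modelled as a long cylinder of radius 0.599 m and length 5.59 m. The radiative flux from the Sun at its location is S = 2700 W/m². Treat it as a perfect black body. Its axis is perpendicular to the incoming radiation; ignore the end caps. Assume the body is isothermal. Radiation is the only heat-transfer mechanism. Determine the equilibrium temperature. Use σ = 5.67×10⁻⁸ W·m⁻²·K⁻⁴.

At equilibrium, absorbed power = emitted power.
Absorbing cross-section = 2rL = 6.697 m²; emitting surface = 2πrL = 21.04 m² (ratio π).
S·A_cross = εσ·A_surf·T⁴  ⇒  T⁴ = S/(πσ).
T⁴ = 1.00·2700/(π·5.67×10⁻⁸) = 1.516×10¹⁰ K⁴.
T = (1.516×10¹⁰)^(1/4).

T ≈ 351 K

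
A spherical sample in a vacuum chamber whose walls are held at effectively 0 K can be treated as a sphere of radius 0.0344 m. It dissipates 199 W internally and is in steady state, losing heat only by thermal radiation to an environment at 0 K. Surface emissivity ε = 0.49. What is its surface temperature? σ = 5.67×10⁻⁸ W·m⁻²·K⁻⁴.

Steady state: internal power = radiated power, P = εσA T⁴.
Radiating area A = 4πr² = 0.01487 m².
T⁴ = P/(εσA) = 199/(0.49·5.67×10⁻⁸·0.01487) = 4.817×10¹¹ K⁴.
T = (4.817×10¹¹)^(1/4).

T ≈ 833 K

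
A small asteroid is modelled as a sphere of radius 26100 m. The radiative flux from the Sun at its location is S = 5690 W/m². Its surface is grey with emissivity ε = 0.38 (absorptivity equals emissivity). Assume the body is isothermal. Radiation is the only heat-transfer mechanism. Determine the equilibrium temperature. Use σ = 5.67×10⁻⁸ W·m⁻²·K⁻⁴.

T ≈ 398 K

At equilibrium, absorbed power = emitted power.
Absorbing cross-section = πr² = 2.140×10⁹ m²; emitting surface = 4πr² = 8.560×10⁹ m² (ratio 4).
εS·A_cross = εσ·A_surf·T⁴  ⇒  T⁴ = S/(4σ)   (ε cancels).
T⁴ = 5690/(4·5.67×10⁻⁸) = 2.509×10¹⁰ K⁴.
T = (2.509×10¹⁰)^(1/4).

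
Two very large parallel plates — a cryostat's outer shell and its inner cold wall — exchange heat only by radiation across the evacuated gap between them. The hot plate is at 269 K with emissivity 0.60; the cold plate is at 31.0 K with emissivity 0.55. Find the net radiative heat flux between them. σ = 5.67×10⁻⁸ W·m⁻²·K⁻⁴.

For two infinite grey parallel plates, q = σ(T₁⁴ − T₂⁴)/(1/ε₁ + 1/ε₂ − 1).
T₁⁴ − T₂⁴ = 5.236×10⁹ − 9.235×10⁵ = 5.235×10⁹ K⁴.
1/ε₁ + 1/ε₂ − 1 = 1.667 + 1.818 − 1 = 2.485.
q = 5.67×10⁻⁸ × 5.235×10⁹ / 2.485.

q ≈ 119 W/m²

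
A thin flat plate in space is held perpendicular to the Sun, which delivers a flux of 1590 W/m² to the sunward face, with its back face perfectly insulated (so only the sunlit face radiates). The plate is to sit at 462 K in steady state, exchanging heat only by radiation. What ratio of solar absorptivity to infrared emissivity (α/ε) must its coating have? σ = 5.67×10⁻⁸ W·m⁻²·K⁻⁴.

Balance: αS·A = εσ·1A·T⁴ ⇒ α/ε = σT⁴/S.
α/ε = 5.67×10⁻⁸·(462)⁴/1590 = 5.67×10⁻⁸·4.556×10¹⁰/1590.

α/ε ≈ 1.62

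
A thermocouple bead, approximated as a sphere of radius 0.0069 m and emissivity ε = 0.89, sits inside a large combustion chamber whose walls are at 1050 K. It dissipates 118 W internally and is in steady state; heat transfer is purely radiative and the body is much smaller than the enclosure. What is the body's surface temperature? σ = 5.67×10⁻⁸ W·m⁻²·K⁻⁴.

For a small grey body in a large enclosure, net radiated power = εσA(T⁴ − T_w⁴).
Steady state: P = εσA(T⁴ − T_w⁴) with A = 4πr² = 5.983×10⁻⁴ m².
T⁴ = P/(εσA) + T_w⁴ = 118/(0.89·5.67×10⁻⁸·5.983×10⁻⁴) + (1050)⁴
    = 3.908×10¹² + 1.216×10¹² = 5.124×10¹² K⁴.

T ≈ 1500 K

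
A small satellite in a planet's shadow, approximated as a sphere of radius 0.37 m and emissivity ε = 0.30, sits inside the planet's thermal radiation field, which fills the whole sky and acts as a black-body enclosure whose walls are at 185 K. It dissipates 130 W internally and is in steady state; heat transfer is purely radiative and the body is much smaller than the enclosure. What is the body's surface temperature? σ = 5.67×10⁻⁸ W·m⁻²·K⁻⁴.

For a small grey body in a large enclosure, net radiated power = εσA(T⁴ − T_w⁴).
Steady state: P = εσA(T⁴ − T_w⁴) with A = 4πr² = 1.720 m².
T⁴ = P/(εσA) + T_w⁴ = 130/(0.30·5.67×10⁻⁸·1.720) + (185)⁴
    = 4.442×10⁹ + 1.171×10⁹ = 5.614×10⁹ K⁴.

T ≈ 274 K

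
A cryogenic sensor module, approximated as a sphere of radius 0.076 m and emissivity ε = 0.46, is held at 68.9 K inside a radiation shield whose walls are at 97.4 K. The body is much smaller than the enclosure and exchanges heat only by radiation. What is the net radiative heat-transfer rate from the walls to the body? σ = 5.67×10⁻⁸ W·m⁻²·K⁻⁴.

P_net ≈ 0.128 W

For a small grey body in a large enclosure: P_net = εσA(T_body⁴ − T_wall⁴).
A = 4πr² = 0.07258 m²; T_body⁴ − T_wall⁴ = 2.254×10⁷ − 9.000×10⁷ = -6.746×10⁷ K⁴.
|P_net| = 0.46·5.67×10⁻⁸·0.07258·6.746×10⁷.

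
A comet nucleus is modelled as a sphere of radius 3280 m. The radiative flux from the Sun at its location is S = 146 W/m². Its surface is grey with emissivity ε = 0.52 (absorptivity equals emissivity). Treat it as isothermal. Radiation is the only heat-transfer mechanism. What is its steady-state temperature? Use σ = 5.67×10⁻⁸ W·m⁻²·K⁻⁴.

At equilibrium, absorbed power = emitted power.
Absorbing cross-section = πr² = 3.380×10⁷ m²; emitting surface = 4πr² = 1.352×10⁸ m² (ratio 4).
εS·A_cross = εσ·A_surf·T⁴  ⇒  T⁴ = S/(4σ)   (ε cancels).
T⁴ = 146/(4·5.67×10⁻⁸) = 6.437×10⁸ K⁴.
T = (6.437×10⁸)^(1/4).

T ≈ 159 K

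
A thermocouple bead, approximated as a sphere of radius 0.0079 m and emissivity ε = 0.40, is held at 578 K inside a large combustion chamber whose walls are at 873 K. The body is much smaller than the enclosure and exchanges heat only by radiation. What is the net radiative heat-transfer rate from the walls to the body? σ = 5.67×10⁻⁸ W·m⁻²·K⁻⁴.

P_net ≈ 8.35 W

For a small grey body in a large enclosure: P_net = εσA(T_body⁴ − T_wall⁴).
A = 4πr² = 7.843×10⁻⁴ m²; T_body⁴ − T_wall⁴ = 1.116×10¹¹ − 5.808×10¹¹ = -4.692×10¹¹ K⁴.
|P_net| = 0.40·5.67×10⁻⁸·7.843×10⁻⁴·4.692×10¹¹.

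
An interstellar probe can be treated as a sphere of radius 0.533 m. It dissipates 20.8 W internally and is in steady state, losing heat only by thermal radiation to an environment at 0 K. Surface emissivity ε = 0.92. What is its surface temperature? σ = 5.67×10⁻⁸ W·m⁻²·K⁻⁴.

Steady state: internal power = radiated power, P = εσA T⁴.
Radiating area A = 4πr² = 3.570 m².
T⁴ = P/(εσA) = 20.8/(0.92·5.67×10⁻⁸·3.570) = 1.117×10⁸ K⁴.
T = (1.117×10⁸)^(1/4).

T ≈ 103 K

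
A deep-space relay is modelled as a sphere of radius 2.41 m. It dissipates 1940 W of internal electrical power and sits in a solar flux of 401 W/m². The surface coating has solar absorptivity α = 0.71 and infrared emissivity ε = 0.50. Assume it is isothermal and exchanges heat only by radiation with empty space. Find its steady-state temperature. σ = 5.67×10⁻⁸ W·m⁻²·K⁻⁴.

At steady state, absorbed solar power + internal power = radiated power.
Absorbed: α·S·A_cross = 0.71·401·18.25 = 5195 W (cross-section πr²).
Total input = 5195 + 1940 = 7135 W.
Radiated: εσ·A_surf·T⁴ with A_surf = 4πr² = 72.99 m².
T⁴ = 7135/(0.50·5.67×10⁻⁸·72.99) = 3.448×10⁹ K⁴.

T ≈ 242 K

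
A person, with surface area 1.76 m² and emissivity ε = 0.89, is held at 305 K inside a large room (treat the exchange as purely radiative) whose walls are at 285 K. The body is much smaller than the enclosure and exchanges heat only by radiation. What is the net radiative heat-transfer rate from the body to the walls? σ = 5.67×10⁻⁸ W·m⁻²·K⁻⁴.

For a small grey body in a large enclosure: P_net = εσA(T_body⁴ − T_wall⁴).
A = 1.76 m²; T_body⁴ − T_wall⁴ = 8.654×10⁹ − 6.598×10⁹ = 2.056×10⁹ K⁴.
|P_net| = 0.89·5.67×10⁻⁸·1.760·2.056×10⁹.

P_net ≈ 183 W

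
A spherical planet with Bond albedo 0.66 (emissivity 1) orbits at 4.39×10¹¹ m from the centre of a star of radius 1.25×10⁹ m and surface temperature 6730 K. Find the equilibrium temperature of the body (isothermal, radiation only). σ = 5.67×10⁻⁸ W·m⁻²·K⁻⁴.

T ≈ 194 K

The star's surface emits σT_*⁴; at distance d the flux is S = σT_*⁴(R_*/d)².
S = 5.67×10⁻⁸·(6730)⁴·(1.25×10⁹/4.39×10¹¹)² = 943.0 W/m².
For an isothermal sphere T⁴ = (1−a)S/(4σ) = 1.414×10⁹ K⁴.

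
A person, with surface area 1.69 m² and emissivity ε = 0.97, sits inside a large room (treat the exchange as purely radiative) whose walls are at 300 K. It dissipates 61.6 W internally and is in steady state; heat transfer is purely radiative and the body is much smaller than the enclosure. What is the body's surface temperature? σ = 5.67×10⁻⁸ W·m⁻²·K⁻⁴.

T ≈ 306 K

For a small grey body in a large enclosure, net radiated power = εσA(T⁴ − T_w⁴).
Steady state: P = εσA(T⁴ − T_w⁴) with A = 1.69 m².
T⁴ = P/(εσA) + T_w⁴ = 61.6/(0.97·5.67×10⁻⁸·1.690) + (300)⁴
    = 6.627×10⁸ + 8.100×10⁹ = 8.763×10⁹ K⁴.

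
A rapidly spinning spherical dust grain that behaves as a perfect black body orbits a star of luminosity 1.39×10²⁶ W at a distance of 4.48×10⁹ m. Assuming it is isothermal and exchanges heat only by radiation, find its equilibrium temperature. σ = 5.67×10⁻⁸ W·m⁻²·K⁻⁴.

T ≈ 1250 K

First find the stellar flux at distance d: S = L/(4πd²) = 1.39×10²⁶/(4π·(4.48×10⁹)²) = 5.511×10⁵ W/m².
For an isothermal sphere, absorbed (1−a)S·πr² = emitted σ·4πr²·T⁴, so T⁴ = (1−a)S/(4σ).
T⁴ = 1.00·5.511×10⁵/(4·5.67×10⁻⁸) = 2.430×10¹² K⁴.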